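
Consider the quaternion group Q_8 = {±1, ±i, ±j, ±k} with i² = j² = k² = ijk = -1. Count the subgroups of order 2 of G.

|G| = 8 and 2 | 8, so subgroups of order 2 are possible by Lagrange.
The subgroups of order 2 are: {1, -1}.
So G has 1 subgroup of order 2.

1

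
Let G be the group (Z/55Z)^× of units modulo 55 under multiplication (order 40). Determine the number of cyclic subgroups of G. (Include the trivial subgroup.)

12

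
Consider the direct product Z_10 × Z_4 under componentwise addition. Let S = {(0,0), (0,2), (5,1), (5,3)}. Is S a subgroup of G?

Yes

|S| = 4 divides |G| = 40, consistent with Lagrange.
S contains the identity, every element's inverse is in S, and S is closed under +: it is a subgroup.
In fact S = ⟨(5,3)⟩.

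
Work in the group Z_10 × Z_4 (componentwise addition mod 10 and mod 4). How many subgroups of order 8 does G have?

1

|G| = 40 and 8 | 40, so subgroups of order 8 are possible by Lagrange.
The subgroups of order 8 are: {(0,0), (0,1), (0,2), (0,3), (5,0), (5,1), (5,2), (5,3)}.
So G has 1 subgroup of order 8.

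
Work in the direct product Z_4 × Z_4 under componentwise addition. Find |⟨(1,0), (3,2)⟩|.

8

|⟨(1,0)⟩| = 4 and |⟨(3,2)⟩| = 4, so |H| is a multiple of lcm(4, 4) = 4 and divides |G| = 16.
Closing under the operation: H = {(0,0), (0,2), (1,0), (1,2), (2,0), (2,2), (3,0), (3,2)}, so |H| = 8.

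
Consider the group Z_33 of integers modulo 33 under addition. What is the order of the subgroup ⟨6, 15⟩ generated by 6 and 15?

11

|⟨6⟩| = 11 and |⟨15⟩| = 11, so |H| is a multiple of lcm(11, 11) = 11 and divides |G| = 33.
Closing under the operation: H = {0, 3, 6, 9, 12, 15, 18, 21, 24, 27, 30}, so |H| = 11.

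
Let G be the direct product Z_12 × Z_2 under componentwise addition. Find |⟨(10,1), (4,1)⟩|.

12

|⟨(10,1)⟩| = 6 and |⟨(4,1)⟩| = 6, so |H| is a multiple of lcm(6, 6) = 6 and divides |G| = 24.
Closing under the operation: H = {(0,0), (0,1), (2,0), (2,1), (4,0), (4,1), (6,0), (6,1), (8,0), (8,1), (10,0), (10,1)}, so |H| = 12.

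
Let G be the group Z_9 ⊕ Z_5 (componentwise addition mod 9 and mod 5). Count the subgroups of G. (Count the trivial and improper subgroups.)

6

|G| = 45, so by Lagrange every subgroup order divides 45. Divisors: 1, 3, 5, 9, 15, 45.
Subgroups by order — order 1: 1; order 3: 1; order 5: 1; order 9: 1; order 15: 1; order 45: 1.
Total: 1 + 1 + 1 + 1 + 1 + 1 = 6.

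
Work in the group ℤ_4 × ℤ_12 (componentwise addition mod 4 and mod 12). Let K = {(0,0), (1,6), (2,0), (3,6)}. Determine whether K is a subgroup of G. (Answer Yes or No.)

Yes

|K| = 4 divides |G| = 48, consistent with Lagrange.
K contains the identity, every element's inverse is in K, and K is closed under +: it is a subgroup.
In fact K = ⟨(1,6)⟩.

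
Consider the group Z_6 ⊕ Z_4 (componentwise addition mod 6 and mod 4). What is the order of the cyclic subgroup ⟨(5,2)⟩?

The order of (5,2) in Z_6 × Z_4 is lcm(ord(5) in Z_6, ord(2) in Z_4).
ord(5) = 6 and ord(2) = 2, so |⟨(5,2)⟩| = lcm(6, 2) = 6.

6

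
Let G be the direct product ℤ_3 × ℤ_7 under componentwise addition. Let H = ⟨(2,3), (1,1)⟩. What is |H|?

|⟨(2,3)⟩| = 21 and |⟨(1,1)⟩| = 21, so |H| is a multiple of lcm(21, 21) = 21 and divides |G| = 21.
Closing {(2,3), (1,1)} under the group operation gives all of G, so |H| = 21.

21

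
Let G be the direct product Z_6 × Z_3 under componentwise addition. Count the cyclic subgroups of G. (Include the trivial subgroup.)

10

Each element a generates a cyclic subgroup ⟨a⟩; distinct elements may generate the same one (a cyclic group of order d has φ(d) generators).
Cyclic subgroups by order — order 1: 1; order 2: 1; order 3: 4; order 6: 4.
Total: 10.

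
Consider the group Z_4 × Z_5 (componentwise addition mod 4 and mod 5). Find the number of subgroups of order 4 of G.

1

|G| = 20 and 4 | 20, so subgroups of order 4 are possible by Lagrange.
The subgroups of order 4 are: {(0,0), (1,0), (2,0), (3,0)}.
So G has 1 subgroup of order 4.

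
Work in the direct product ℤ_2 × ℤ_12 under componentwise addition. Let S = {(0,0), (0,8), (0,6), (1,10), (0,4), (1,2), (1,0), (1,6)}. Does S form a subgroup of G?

Closure fails: (1,2) + (0,6) = (1,8) ∉ S. So S is not a subgroup.

No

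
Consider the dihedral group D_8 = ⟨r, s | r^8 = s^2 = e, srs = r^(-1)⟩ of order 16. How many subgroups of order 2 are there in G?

9

|G| = 16 and 2 | 16, so subgroups of order 2 are possible by Lagrange.
The subgroups of order 2 are: {e, r^2s}; {e, r^3s}; {e, r^4}; {e, r^4s}; … (9 in all).
So G has 9 subgroups of order 2.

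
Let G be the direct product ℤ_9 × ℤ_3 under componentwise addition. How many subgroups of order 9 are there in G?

4

|G| = 27 and 9 | 27, so subgroups of order 9 are possible by Lagrange.
The subgroups of order 9 are: {(0,0), (0,1), (0,2), (3,0), (3,1), (3,2), (6,0), (6,1), (6,2)}; {(0,0), (1,0), (2,0), (3,0), (4,0), (5,0), (6,0), (7,0), (8,0)}; {(0,0), (1,1), (2,2), (3,0), (4,1), (5,2), (6,0), (7,1), (8,2)}; {(0,0), (1,2), (2,1), (3,0), (4,2), (5,1), (6,0), (7,2), (8,1)}.
So G has 4 subgroups of order 9.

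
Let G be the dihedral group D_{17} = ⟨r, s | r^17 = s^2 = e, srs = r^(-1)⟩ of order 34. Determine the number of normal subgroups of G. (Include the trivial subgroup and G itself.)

3

G has 20 subgroups. Checking conjugation-invariance by order — order 1: 1/1 normal; order 2: 0/17 normal; order 17: 1/1 normal; order 34: 1/1 normal.
Total normal subgroups: 3.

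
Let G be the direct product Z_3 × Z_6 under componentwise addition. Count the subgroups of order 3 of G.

4

|G| = 18 and 3 | 18, so subgroups of order 3 are possible by Lagrange.
The subgroups of order 3 are: {(0,0), (0,2), (0,4)}; {(0,0), (1,0), (2,0)}; {(0,0), (1,2), (2,4)}; {(0,0), (1,4), (2,2)}.
So G has 4 subgroups of order 3.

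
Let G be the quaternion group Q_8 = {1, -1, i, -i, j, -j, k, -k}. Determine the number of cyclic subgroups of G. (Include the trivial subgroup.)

Each element a generates a cyclic subgroup ⟨a⟩; distinct elements may generate the same one (a cyclic group of order d has φ(d) generators).
Cyclic subgroups by order — order 1: 1; order 2: 1; order 4: 3.
Total: 5.

5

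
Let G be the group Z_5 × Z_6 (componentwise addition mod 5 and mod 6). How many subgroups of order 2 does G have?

|G| = 30 and 2 | 30, so subgroups of order 2 are possible by Lagrange.
The subgroups of order 2 are: {(0,0), (0,3)}.
So G has 1 subgroup of order 2.

1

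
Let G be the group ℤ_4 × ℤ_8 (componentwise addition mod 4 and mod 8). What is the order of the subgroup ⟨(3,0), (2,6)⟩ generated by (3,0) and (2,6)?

|⟨(3,0)⟩| = 4 and |⟨(2,6)⟩| = 4, so |H| is a multiple of lcm(4, 4) = 4 and divides |G| = 32.
Closing under the operation: H = {(0,0), (0,2), (0,4), (0,6), (1,0), (1,2), (1,4), (1,6), (2,0), (2,2), (2,4), (2,6), (3,0), (3,2), (3,4), (3,6)}, so |H| = 16.

16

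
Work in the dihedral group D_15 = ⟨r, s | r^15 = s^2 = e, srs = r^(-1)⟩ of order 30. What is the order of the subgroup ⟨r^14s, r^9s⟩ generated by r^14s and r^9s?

6

|⟨r^14s⟩| = 2 and |⟨r^9s⟩| = 2, so |H| is a multiple of lcm(2, 2) = 2 and divides |G| = 30.
Closing under the operation: H = {e, r^5, r^10, r^4s, r^9s, r^14s}, so |H| = 6.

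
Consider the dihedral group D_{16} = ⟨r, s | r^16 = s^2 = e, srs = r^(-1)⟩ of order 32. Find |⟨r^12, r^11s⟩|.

|⟨r^12⟩| = 4 and |⟨r^11s⟩| = 2, so |H| is a multiple of lcm(4, 2) = 4 and divides |G| = 32.
Closing under the operation: H = {e, r^4, r^8, r^12, r^3s, r^7s, r^11s, r^15s}, so |H| = 8.

8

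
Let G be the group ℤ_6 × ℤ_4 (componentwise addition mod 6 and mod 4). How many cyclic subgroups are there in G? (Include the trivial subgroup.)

A cyclic subgroup of order d is generated by each of its φ(d) elements of order d, so the cyclic subgroups of order d number (#elements of order d)/φ(d).
Cyclic subgroups by order — order 1: 1; order 2: 3; order 3: 1; order 4: 2; order 6: 3; order 12: 2.
Total: 12.

12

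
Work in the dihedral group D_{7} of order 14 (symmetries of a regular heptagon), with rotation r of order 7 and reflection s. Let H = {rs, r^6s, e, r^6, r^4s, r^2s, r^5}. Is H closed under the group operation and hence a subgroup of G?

r^5 ∈ H but its inverse r^2 ∉ H, so H is not a subgroup.

No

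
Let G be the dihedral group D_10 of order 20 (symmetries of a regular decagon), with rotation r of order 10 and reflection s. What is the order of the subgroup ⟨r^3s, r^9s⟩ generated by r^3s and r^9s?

10

|⟨r^3s⟩| = 2 and |⟨r^9s⟩| = 2, so |H| is a multiple of lcm(2, 2) = 2 and divides |G| = 20.
Closing under the operation: H = {e, r^2, r^4, r^6, r^8, rs, r^3s, r^5s, r^7s, r^9s}, so |H| = 10.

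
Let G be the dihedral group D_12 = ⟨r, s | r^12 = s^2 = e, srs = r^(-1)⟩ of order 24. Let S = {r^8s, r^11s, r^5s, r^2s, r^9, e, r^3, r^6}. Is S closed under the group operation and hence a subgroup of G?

Yes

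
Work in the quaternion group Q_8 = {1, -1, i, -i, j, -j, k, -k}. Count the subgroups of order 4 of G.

3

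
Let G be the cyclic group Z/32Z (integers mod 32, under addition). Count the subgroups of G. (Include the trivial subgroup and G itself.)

6

A cyclic group of order 32 has exactly one subgroup for each divisor of 32.
Divisors of 32: 1, 2, 4, 8, 16, 32.
So Z/32Z has 6 subgroups.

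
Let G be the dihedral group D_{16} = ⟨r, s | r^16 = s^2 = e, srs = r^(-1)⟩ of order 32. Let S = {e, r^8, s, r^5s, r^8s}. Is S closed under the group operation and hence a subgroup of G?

No

|S| = 5 does not divide |G| = 32, so by Lagrange S is not a subgroup.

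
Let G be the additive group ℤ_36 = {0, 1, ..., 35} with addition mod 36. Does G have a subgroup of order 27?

No

27 does not divide |G| = 36, so by Lagrange no subgroup of order 27 exists.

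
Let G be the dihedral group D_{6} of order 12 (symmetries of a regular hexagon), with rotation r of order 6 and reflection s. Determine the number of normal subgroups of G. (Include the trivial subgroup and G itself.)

7

G has 16 subgroups. Checking conjugation-invariance by order — order 1: 1/1 normal; order 2: 1/7 normal; order 3: 1/1 normal; order 4: 0/3 normal; order 6: 3/3 normal; order 12: 1/1 normal.
Total normal subgroups: 7.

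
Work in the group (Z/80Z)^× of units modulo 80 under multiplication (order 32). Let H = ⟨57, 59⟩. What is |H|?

|⟨57⟩| = 4 and |⟨59⟩| = 4, so |H| is a multiple of lcm(4, 4) = 4 and divides |G| = 32.
Closing under the operation: H = {1, 3, 9, 11, 17, 19, 27, 33, 41, 43, 49, 51, 57, 59, 67, 73}, so |H| = 16.

16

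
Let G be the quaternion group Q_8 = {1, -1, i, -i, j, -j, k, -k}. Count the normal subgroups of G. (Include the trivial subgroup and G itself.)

G has 6 subgroups. Checking conjugation-invariance by order — order 1: 1/1 normal; order 2: 1/1 normal; order 4: 3/3 normal; order 8: 1/1 normal.
Total normal subgroups: 6.

6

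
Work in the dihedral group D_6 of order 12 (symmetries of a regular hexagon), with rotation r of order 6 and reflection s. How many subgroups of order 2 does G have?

|G| = 12 and 2 | 12, so subgroups of order 2 are possible by Lagrange.
The subgroups of order 2 are: {e, r^2s}; {e, r^3}; {e, r^3s}; {e, r^4s}; … (7 in all).
So G has 7 subgroups of order 2.

7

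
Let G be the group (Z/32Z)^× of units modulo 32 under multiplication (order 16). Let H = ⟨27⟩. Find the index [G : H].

2

|⟨27⟩| = 8 and |G| = 16.
By Lagrange, [G : H] = |G|/|H| = 16/8 = 2.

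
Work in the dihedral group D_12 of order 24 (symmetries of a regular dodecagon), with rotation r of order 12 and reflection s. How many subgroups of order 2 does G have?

13

|G| = 24 and 2 | 24, so subgroups of order 2 are possible by Lagrange.
The subgroups of order 2 are: {e, r^10s}; {e, r^11s}; {e, r^2s}; {e, r^3s}; … (13 in all).
So G has 13 subgroups of order 2.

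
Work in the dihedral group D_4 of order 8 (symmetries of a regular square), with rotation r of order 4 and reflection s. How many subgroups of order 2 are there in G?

|G| = 8 and 2 | 8, so subgroups of order 2 are possible by Lagrange.
The subgroups of order 2 are: {e, r^2}; {e, r^2s}; {e, r^3s}; {e, rs}; … (5 in all).
So G has 5 subgroups of order 2.

5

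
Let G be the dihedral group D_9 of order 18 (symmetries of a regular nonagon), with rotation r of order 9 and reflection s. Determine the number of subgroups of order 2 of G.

|G| = 18 and 2 | 18, so subgroups of order 2 are possible by Lagrange.
The subgroups of order 2 are: {e, r^2s}; {e, r^3s}; {e, r^4s}; {e, r^5s}; … (9 in all).
So G has 9 subgroups of order 2.

9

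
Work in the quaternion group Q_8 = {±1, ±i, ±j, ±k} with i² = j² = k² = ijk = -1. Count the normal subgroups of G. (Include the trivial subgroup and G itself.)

6

G has 6 subgroups. Checking conjugation-invariance by order — order 1: 1/1 normal; order 2: 1/1 normal; order 4: 3/3 normal; order 8: 1/1 normal.
Total normal subgroups: 6.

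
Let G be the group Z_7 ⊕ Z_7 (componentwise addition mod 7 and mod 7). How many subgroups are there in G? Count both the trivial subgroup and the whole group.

|G| = 49, so by Lagrange every subgroup order divides 49. Divisors: 1, 7, 49.
Subgroups by order — order 1: 1; order 7: 8; order 49: 1.
Total: 1 + 8 + 1 = 10.

10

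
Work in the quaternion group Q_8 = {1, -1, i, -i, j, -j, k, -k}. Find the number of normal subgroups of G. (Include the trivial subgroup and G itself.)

6

G has 6 subgroups. Checking conjugation-invariance by order — order 1: 1/1 normal; order 2: 1/1 normal; order 4: 3/3 normal; order 8: 1/1 normal.
Total normal subgroups: 6.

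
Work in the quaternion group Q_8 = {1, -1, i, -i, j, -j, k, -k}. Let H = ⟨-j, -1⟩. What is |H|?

|⟨-j⟩| = 4 and |⟨-1⟩| = 2, so |H| is a multiple of lcm(4, 2) = 4 and divides |G| = 8.
Closing under the operation: H = {1, -1, j, -j}, so |H| = 4.

4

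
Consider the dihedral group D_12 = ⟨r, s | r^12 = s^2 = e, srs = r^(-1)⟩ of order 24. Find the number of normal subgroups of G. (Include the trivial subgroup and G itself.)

G has 34 subgroups. Checking conjugation-invariance by order — order 1: 1/1 normal; order 2: 1/13 normal; order 3: 1/1 normal; order 4: 1/7 normal; order 6: 1/5 normal; order 8: 0/3 normal; order 12: 3/3 normal; order 24: 1/1 normal.
Total normal subgroups: 9.

9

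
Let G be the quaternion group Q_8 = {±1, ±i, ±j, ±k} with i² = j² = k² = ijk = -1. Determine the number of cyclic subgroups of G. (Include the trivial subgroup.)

Each element a generates a cyclic subgroup ⟨a⟩; distinct elements may generate the same one (a cyclic group of order d has φ(d) generators).
Cyclic subgroups by order — order 1: 1; order 2: 1; order 4: 3.
Total: 5.

5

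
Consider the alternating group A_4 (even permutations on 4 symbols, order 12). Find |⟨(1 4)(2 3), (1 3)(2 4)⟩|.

|⟨(1 4)(2 3)⟩| = 2 and |⟨(1 3)(2 4)⟩| = 2, so |H| is a multiple of lcm(2, 2) = 2 and divides |G| = 12.
Closing under the operation: H = {e, (1 2)(3 4), (1 3)(2 4), (1 4)(2 3)}, so |H| = 4.

4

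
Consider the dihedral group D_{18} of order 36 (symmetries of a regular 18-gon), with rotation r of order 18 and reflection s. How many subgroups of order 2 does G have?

19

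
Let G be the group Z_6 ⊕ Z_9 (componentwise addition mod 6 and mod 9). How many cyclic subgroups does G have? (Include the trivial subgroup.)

16

Each element a generates a cyclic subgroup ⟨a⟩; distinct elements may generate the same one (a cyclic group of order d has φ(d) generators).
Cyclic subgroups by order — order 1: 1; order 2: 1; order 3: 4; order 6: 4; order 9: 3; order 18: 3.
Total: 16.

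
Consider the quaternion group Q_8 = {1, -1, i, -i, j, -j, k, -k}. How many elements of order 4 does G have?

The elements of order 4 are: i, -i, j, -j, k, -k.
That's 6.

6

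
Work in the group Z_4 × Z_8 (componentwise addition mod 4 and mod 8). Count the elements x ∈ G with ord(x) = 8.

16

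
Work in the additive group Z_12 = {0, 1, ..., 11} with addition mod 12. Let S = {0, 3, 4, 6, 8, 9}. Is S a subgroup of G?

No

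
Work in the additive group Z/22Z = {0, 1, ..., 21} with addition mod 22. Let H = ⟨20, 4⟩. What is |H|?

11

|⟨20⟩| = 11 and |⟨4⟩| = 11, so |H| is a multiple of lcm(11, 11) = 11 and divides |G| = 22.
Closing under the operation: H = {0, 2, 4, 6, 8, 10, 12, 14, 16, 18, 20}, so |H| = 11.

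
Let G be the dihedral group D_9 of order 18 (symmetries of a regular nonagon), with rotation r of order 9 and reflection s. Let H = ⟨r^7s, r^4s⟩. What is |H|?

6

|⟨r^7s⟩| = 2 and |⟨r^4s⟩| = 2, so |H| is a multiple of lcm(2, 2) = 2 and divides |G| = 18.
Closing under the operation: H = {e, r^3, r^6, rs, r^4s, r^7s}, so |H| = 6.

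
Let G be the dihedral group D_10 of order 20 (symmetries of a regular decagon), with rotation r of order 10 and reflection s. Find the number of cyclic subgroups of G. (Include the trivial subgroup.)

Each element a generates a cyclic subgroup ⟨a⟩; distinct elements may generate the same one (a cyclic group of order d has φ(d) generators).
Cyclic subgroups by order — order 1: 1; order 2: 11; order 5: 1; order 10: 1.
Total: 14.

14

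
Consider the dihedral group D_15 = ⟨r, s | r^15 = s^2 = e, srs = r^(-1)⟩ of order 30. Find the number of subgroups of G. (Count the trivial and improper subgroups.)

|G| = 30, so by Lagrange every subgroup order divides 30. Divisors: 1, 2, 3, 5, 6, 10, 15, 30.
Subgroups by order — order 1: 1; order 2: 15; order 3: 1; order 5: 1; order 6: 5; order 10: 3; order 15: 1; order 30: 1.
Total: 1 + 15 + 1 + 1 + 5 + 3 + 1 + 1 = 28.

28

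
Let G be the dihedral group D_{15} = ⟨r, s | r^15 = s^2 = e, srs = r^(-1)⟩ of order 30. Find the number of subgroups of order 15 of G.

1

|G| = 30 and 15 | 30, so subgroups of order 15 are possible by Lagrange.
The subgroups of order 15 are: {e, r, r^2, r^3, r^4, r^5, r^6, r^7, r^8, r^9, r^10, r^11, r^12, r^13, r^14}.
So G has 1 subgroup of order 15.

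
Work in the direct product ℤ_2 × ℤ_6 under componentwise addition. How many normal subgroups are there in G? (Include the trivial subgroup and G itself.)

10

G is abelian, so every subgroup is normal.
G has 10 subgroups in total, hence 10 normal subgroups.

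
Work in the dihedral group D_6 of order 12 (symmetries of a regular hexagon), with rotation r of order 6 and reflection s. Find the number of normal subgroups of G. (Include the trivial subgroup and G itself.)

G has 16 subgroups. Checking conjugation-invariance by order — order 1: 1/1 normal; order 2: 1/7 normal; order 3: 1/1 normal; order 4: 0/3 normal; order 6: 3/3 normal; order 12: 1/1 normal.
Total normal subgroups: 7.

7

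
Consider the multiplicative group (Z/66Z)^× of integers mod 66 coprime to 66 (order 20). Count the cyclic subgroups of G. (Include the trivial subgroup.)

8

A cyclic subgroup of order d is generated by each of its φ(d) elements of order d, so the cyclic subgroups of order d number (#elements of order d)/φ(d).
Cyclic subgroups by order — order 1: 1; order 2: 3; order 5: 1; order 10: 3.
Total: 8.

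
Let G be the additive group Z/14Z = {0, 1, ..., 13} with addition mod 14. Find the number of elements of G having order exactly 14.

In a cyclic group of order 14, the number of elements of order d (for d | 14) is φ(d).
φ(14) = 6.

6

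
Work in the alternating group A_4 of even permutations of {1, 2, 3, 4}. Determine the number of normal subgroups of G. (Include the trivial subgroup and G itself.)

3

G has 10 subgroups. Checking conjugation-invariance by order — order 1: 1/1 normal; order 2: 0/3 normal; order 3: 0/4 normal; order 4: 1/1 normal; order 12: 1/1 normal.
Total normal subgroups: 3.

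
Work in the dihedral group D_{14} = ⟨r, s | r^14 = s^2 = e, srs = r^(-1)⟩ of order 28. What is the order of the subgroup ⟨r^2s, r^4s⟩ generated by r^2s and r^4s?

14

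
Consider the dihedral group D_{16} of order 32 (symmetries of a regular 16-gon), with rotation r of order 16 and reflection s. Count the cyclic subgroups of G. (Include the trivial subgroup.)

21

Each element a generates a cyclic subgroup ⟨a⟩; distinct elements may generate the same one (a cyclic group of order d has φ(d) generators).
Cyclic subgroups by order — order 1: 1; order 2: 17; order 4: 1; order 8: 1; order 16: 1.
Total: 21.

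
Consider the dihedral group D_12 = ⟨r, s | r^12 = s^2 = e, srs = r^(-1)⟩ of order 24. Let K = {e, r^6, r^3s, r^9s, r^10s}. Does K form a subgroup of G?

No

|K| = 5 does not divide |G| = 24, so by Lagrange K is not a subgroup.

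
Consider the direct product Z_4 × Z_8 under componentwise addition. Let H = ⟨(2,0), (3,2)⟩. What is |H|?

8

|⟨(2,0)⟩| = 2 and |⟨(3,2)⟩| = 4, so |H| is a multiple of lcm(2, 4) = 4 and divides |G| = 32.
Closing under the operation: H = {(0,0), (0,4), (1,2), (1,6), (2,0), (2,4), (3,2), (3,6)}, so |H| = 8.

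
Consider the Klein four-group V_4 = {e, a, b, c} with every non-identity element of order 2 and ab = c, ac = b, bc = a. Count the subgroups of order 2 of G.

3

|G| = 4 and 2 | 4, so subgroups of order 2 are possible by Lagrange.
The subgroups of order 2 are: {e, a}; {e, b}; {e, c}.
So G has 3 subgroups of order 2.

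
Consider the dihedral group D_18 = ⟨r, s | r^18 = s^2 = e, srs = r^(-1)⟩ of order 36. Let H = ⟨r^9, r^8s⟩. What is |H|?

4

|⟨r^9⟩| = 2 and |⟨r^8s⟩| = 2, so |H| is a multiple of lcm(2, 2) = 2 and divides |G| = 36.
Closing under the operation: H = {e, r^9, r^8s, r^17s}, so |H| = 4.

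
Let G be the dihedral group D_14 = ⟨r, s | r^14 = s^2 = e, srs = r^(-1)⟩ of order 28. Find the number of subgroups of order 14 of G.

|G| = 28 and 14 | 28, so subgroups of order 14 are possible by Lagrange.
The subgroups of order 14 are: {e, r, r^2, r^3, r^4, r^5, r^6, r^7, r^8, r^9, r^10, r^11, r^12, r^13}; {e, r^2, r^4, r^6, r^8, r^10, r^12, s, r^2s, r^4s, r^6s, r^8s, r^10s, r^12s}; {e, r^2, r^4, r^6, r^8, r^10, r^12, rs, r^3s, r^5s, r^7s, r^9s, r^11s, r^13s}.
So G has 3 subgroups of order 14.

3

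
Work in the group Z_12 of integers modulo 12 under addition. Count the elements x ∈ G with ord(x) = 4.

2

In a cyclic group of order 12, the number of elements of order d (for d | 12) is φ(d).
φ(4) = 2.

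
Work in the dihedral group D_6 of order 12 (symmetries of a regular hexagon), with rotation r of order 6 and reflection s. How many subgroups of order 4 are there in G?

|G| = 12 and 4 | 12, so subgroups of order 4 are possible by Lagrange.
The subgroups of order 4 are: {e, r^3, r^2s, r^5s}; {e, r^3, s, r^3s}; {e, r^3, rs, r^4s}.
So G has 3 subgroups of order 4.

3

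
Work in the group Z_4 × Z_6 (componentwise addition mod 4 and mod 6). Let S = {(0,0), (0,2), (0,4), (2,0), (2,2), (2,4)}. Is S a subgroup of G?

|S| = 6 divides |G| = 24, consistent with Lagrange.
S contains the identity, every element's inverse is in S, and S is closed under +: it is a subgroup.
In fact S = ⟨(2,4)⟩.

Yes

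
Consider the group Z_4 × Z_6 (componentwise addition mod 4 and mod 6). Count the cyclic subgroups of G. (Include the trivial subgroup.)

A cyclic subgroup of order d is generated by each of its φ(d) elements of order d, so the cyclic subgroups of order d number (#elements of order d)/φ(d).
Cyclic subgroups by order — order 1: 1; order 2: 3; order 3: 1; order 4: 2; order 6: 3; order 12: 2.
Total: 12.

12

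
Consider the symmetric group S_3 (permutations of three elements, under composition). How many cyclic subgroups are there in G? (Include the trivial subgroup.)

5

Group the elements of G by the cyclic subgroup they generate; each cyclic subgroup of order d accounts for φ(d) elements.
Cyclic subgroups by order — order 1: 1; order 2: 3; order 3: 1.
Total: 5.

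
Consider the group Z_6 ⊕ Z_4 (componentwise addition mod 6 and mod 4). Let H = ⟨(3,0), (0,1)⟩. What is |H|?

|⟨(3,0)⟩| = 2 and |⟨(0,1)⟩| = 4, so |H| is a multiple of lcm(2, 4) = 4 and divides |G| = 24.
Closing under the operation: H = {(0,0), (0,1), (0,2), (0,3), (3,0), (3,1), (3,2), (3,3)}, so |H| = 8.

8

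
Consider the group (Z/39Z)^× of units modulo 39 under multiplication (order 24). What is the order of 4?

6

Compute successive powers of 4 mod 39: 4, 16, 25, 22, 10, 1; 4^6 ≡ 1 (mod 39).
So |⟨4⟩| = 6.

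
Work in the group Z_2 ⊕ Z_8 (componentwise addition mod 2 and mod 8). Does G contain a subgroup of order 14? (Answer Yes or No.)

14 does not divide |G| = 16, so by Lagrange no subgroup of order 14 exists.

No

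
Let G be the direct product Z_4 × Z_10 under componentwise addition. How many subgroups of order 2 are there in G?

3

|G| = 40 and 2 | 40, so subgroups of order 2 are possible by Lagrange.
The subgroups of order 2 are: {(0,0), (0,5)}; {(0,0), (2,0)}; {(0,0), (2,5)}.
So G has 3 subgroups of order 2.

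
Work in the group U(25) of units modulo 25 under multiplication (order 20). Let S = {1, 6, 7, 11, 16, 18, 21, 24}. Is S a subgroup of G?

No

|S| = 8 does not divide |G| = 20, so by Lagrange S is not a subgroup.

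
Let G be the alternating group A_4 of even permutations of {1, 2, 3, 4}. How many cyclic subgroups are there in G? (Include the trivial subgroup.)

Each element a generates a cyclic subgroup ⟨a⟩; distinct elements may generate the same one (a cyclic group of order d has φ(d) generators).
Cyclic subgroups by order — order 1: 1; order 2: 3; order 3: 4.
Total: 8.

8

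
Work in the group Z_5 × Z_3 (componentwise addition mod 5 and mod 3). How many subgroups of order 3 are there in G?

1

|G| = 15 and 3 | 15, so subgroups of order 3 are possible by Lagrange.
The subgroups of order 3 are: {(0,0), (0,1), (0,2)}.
So G has 1 subgroup of order 3.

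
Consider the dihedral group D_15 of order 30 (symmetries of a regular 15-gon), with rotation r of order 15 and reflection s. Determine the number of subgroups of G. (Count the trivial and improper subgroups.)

|G| = 30, so by Lagrange every subgroup order divides 30. Divisors: 1, 2, 3, 5, 6, 10, 15, 30.
Subgroups by order — order 1: 1; order 2: 15; order 3: 1; order 5: 1; order 6: 5; order 10: 3; order 15: 1; order 30: 1.
Total: 1 + 15 + 1 + 1 + 5 + 3 + 1 + 1 = 28.

28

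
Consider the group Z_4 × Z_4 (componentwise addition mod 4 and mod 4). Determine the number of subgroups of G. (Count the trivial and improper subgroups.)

15

|G| = 16, so by Lagrange every subgroup order divides 16. Divisors: 1, 2, 4, 8, 16.
Subgroups by order — order 1: 1; order 2: 3; order 4: 7; order 8: 3; order 16: 1.
Total: 1 + 3 + 7 + 3 + 1 = 15.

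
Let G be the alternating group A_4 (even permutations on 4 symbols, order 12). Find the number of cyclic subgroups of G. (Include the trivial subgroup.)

Each element a generates a cyclic subgroup ⟨a⟩; distinct elements may generate the same one (a cyclic group of order d has φ(d) generators).
Cyclic subgroups by order — order 1: 1; order 2: 3; order 3: 4.
Total: 8.

8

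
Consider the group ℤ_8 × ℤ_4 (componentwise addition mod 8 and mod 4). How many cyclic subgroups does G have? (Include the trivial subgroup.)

Group the elements of G by the cyclic subgroup they generate; each cyclic subgroup of order d accounts for φ(d) elements.
Cyclic subgroups by order — order 1: 1; order 2: 3; order 4: 6; order 8: 4.
Total: 14.

14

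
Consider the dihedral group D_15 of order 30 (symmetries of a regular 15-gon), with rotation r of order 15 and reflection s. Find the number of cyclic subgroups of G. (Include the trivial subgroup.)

19

A cyclic subgroup of order d is generated by each of its φ(d) elements of order d, so the cyclic subgroups of order d number (#elements of order d)/φ(d).
Cyclic subgroups by order — order 1: 1; order 2: 15; order 3: 1; order 5: 1; order 15: 1.
Total: 19.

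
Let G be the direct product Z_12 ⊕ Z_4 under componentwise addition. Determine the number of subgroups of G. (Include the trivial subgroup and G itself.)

30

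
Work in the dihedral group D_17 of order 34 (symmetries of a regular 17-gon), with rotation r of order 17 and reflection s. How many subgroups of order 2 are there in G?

|G| = 34 and 2 | 34, so subgroups of order 2 are possible by Lagrange.
The subgroups of order 2 are: {e, r^10s}; {e, r^11s}; {e, r^12s}; {e, r^13s}; … (17 in all).
So G has 17 subgroups of order 2.

17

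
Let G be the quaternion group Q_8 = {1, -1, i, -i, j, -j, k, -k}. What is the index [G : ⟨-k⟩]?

2

|⟨-k⟩| = 4 and |G| = 8.
By Lagrange, [G : H] = |G|/|H| = 8/4 = 2.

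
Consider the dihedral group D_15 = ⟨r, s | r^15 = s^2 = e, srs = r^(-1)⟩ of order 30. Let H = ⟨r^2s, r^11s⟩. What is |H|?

|⟨r^2s⟩| = 2 and |⟨r^11s⟩| = 2, so |H| is a multiple of lcm(2, 2) = 2 and divides |G| = 30.
Closing under the operation: H = {e, r^3, r^6, r^9, r^12, r^2s, r^5s, r^8s, r^11s, r^14s}, so |H| = 10.

10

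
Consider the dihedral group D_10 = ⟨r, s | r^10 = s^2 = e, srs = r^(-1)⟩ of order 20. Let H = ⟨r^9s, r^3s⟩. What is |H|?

10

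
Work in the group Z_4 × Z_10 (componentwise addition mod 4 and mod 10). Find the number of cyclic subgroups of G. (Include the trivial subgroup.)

Group the elements of G by the cyclic subgroup they generate; each cyclic subgroup of order d accounts for φ(d) elements.
Cyclic subgroups by order — order 1: 1; order 2: 3; order 4: 2; order 5: 1; order 10: 3; order 20: 2.
Total: 12.

12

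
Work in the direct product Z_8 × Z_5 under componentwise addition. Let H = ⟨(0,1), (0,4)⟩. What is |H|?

5

|⟨(0,1)⟩| = 5 and |⟨(0,4)⟩| = 5, so |H| is a multiple of lcm(5, 5) = 5 and divides |G| = 40.
Closing under the operation: H = {(0,0), (0,1), (0,2), (0,3), (0,4)}, so |H| = 5.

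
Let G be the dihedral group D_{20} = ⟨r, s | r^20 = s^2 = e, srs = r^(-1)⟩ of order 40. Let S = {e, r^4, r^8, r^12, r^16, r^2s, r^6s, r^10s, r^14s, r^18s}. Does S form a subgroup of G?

|S| = 10 divides |G| = 40, consistent with Lagrange.
S contains the identity, every element's inverse is in S, and S is closed under ·: it is a subgroup.

Yes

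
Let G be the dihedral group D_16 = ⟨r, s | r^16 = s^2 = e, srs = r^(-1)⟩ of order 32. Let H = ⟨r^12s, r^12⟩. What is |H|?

8

|⟨r^12s⟩| = 2 and |⟨r^12⟩| = 4, so |H| is a multiple of lcm(2, 4) = 4 and divides |G| = 32.
Closing under the operation: H = {e, r^4, r^8, r^12, s, r^4s, r^8s, r^12s}, so |H| = 8.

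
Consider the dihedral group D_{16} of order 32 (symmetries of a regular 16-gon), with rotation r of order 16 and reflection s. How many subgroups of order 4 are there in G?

|G| = 32 and 4 | 32, so subgroups of order 4 are possible by Lagrange.
The subgroups of order 4 are: {e, r^8, r^2s, r^10s}; {e, r^8, r^3s, r^11s}; {e, r^4, r^8, r^12}; {e, r^8, r^4s, r^12s}; … (9 in all).
So G has 9 subgroups of order 4.

9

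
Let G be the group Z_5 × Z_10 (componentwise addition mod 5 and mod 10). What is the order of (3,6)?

The order of (3,6) in Z_5 × Z_10 is lcm(ord(3) in Z_5, ord(6) in Z_10).
ord(3) = 5 and ord(6) = 5, so |⟨(3,6)⟩| = lcm(5, 5) = 5.

5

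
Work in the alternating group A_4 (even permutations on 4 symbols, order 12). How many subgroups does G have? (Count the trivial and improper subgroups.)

|G| = 12, so by Lagrange every subgroup order divides 12. Divisors: 1, 2, 3, 4, 6, 12.
Subgroups by order — order 1: 1; order 2: 3; order 3: 4; order 4: 1; order 6: 0; order 12: 1.
Total: 1 + 3 + 4 + 1 + 0 + 1 = 10.

10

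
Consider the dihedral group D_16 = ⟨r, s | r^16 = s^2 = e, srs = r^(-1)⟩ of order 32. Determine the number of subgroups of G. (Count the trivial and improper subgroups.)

|G| = 32, so by Lagrange every subgroup order divides 32. Divisors: 1, 2, 4, 8, 16, 32.
Subgroups by order — order 1: 1; order 2: 17; order 4: 9; order 8: 5; order 16: 3; order 32: 1.
Total: 1 + 17 + 9 + 5 + 3 + 1 = 36.

36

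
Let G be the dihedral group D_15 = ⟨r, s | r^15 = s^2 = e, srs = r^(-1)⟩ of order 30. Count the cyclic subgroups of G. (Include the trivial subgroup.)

19

A cyclic subgroup of order d is generated by each of its φ(d) elements of order d, so the cyclic subgroups of order d number (#elements of order d)/φ(d).
Cyclic subgroups by order — order 1: 1; order 2: 15; order 3: 1; order 5: 1; order 15: 1.
Total: 19.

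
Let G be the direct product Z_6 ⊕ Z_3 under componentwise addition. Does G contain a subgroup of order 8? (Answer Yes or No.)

8 does not divide |G| = 18, so by Lagrange no subgroup of order 8 exists.

No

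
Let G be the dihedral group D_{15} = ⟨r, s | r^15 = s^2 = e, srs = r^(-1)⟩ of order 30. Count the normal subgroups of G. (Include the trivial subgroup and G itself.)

G has 28 subgroups. Checking conjugation-invariance by order — order 1: 1/1 normal; order 2: 0/15 normal; order 3: 1/1 normal; order 5: 1/1 normal; order 6: 0/5 normal; order 10: 0/3 normal; order 15: 1/1 normal; order 30: 1/1 normal.
Total normal subgroups: 5.

5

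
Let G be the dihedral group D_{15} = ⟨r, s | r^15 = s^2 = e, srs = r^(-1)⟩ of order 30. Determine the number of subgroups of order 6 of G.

|G| = 30 and 6 | 30, so subgroups of order 6 are possible by Lagrange.
The subgroups of order 6 are: {e, r^5, r^10, s, r^5s, r^10s}; {e, r^5, r^10, rs, r^6s, r^11s}; {e, r^5, r^10, r^2s, r^7s, r^12s}; {e, r^5, r^10, r^3s, r^8s, r^13s}; … (5 in all).
So G has 5 subgroups of order 6.

5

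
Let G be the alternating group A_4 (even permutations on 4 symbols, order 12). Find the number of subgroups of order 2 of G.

3

|G| = 12 and 2 | 12, so subgroups of order 2 are possible by Lagrange.
The subgroups of order 2 are: {e, (1 2)(3 4)}; {e, (1 3)(2 4)}; {e, (1 4)(2 3)}.
So G has 3 subgroups of order 2.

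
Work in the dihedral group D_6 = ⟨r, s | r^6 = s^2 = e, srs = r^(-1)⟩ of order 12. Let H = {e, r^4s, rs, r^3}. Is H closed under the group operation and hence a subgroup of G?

|H| = 4 divides |G| = 12, consistent with Lagrange.
H contains the identity, every element's inverse is in H, and H is closed under ·: it is a subgroup.

Yes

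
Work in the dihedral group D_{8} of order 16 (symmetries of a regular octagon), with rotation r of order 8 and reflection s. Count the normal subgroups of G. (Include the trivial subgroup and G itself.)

G has 19 subgroups. Checking conjugation-invariance by order — order 1: 1/1 normal; order 2: 1/9 normal; order 4: 1/5 normal; order 8: 3/3 normal; order 16: 1/1 normal.
Total normal subgroups: 7.

7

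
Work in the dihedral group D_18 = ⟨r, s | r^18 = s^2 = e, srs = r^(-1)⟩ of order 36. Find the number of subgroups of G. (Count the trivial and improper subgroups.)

|G| = 36, so by Lagrange every subgroup order divides 36. Divisors: 1, 2, 3, 4, 6, 9, 12, 18, 36.
Subgroups by order — order 1: 1; order 2: 19; order 3: 1; order 4: 9; order 6: 7; order 9: 1; order 12: 3; order 18: 3; order 36: 1.
Total: 1 + 19 + 1 + 9 + 7 + 1 + 3 + 3 + 1 = 45.

45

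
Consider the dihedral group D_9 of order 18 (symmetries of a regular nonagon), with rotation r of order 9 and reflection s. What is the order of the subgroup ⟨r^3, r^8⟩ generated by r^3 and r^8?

|⟨r^3⟩| = 3 and |⟨r^8⟩| = 9, so |H| is a multiple of lcm(3, 9) = 9 and divides |G| = 18.
Closing under the operation: H = {e, r, r^2, r^3, r^4, r^5, r^6, r^7, r^8}, so |H| = 9.

9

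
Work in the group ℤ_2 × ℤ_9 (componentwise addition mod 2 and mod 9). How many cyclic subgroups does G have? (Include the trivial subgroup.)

A cyclic subgroup of order d is generated by each of its φ(d) elements of order d, so the cyclic subgroups of order d number (#elements of order d)/φ(d).
Cyclic subgroups by order — order 1: 1; order 2: 1; order 3: 1; order 6: 1; order 9: 1; order 18: 1.
Total: 6.

6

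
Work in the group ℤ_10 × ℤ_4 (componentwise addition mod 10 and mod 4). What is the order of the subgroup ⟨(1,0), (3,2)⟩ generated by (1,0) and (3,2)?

20

|⟨(1,0)⟩| = 10 and |⟨(3,2)⟩| = 10, so |H| is a multiple of lcm(10, 10) = 10 and divides |G| = 40.
Closing under the operation: H = {(0,0), (0,2), (1,0), (1,2), (2,0), (2,2), (3,0), (3,2), (4,0), (4,2), (5,0), (5,2), (6,0), (6,2), (7,0), (7,2), (8,0), (8,2), (9,0), (9,2)}, so |H| = 20.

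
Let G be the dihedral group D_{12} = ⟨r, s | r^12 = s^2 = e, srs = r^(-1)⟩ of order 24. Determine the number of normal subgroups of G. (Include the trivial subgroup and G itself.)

9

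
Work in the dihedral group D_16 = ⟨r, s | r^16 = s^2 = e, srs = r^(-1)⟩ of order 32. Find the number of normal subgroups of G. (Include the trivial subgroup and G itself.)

8

G has 36 subgroups. Checking conjugation-invariance by order — order 1: 1/1 normal; order 2: 1/17 normal; order 4: 1/9 normal; order 8: 1/5 normal; order 16: 3/3 normal; order 32: 1/1 normal.
Total normal subgroups: 8.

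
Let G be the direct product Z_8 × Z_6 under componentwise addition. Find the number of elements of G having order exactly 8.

An element (a,b) has order lcm(ord(a), ord(b)); count pairs with lcm equal to 8.
Enumerating gives 8 such elements.

8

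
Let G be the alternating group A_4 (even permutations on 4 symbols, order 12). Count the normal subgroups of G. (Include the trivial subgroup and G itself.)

3

G has 10 subgroups. Checking conjugation-invariance by order — order 1: 1/1 normal; order 2: 0/3 normal; order 3: 0/4 normal; order 4: 1/1 normal; order 12: 1/1 normal.
Total normal subgroups: 3.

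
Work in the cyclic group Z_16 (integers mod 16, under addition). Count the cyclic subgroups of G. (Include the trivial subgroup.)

5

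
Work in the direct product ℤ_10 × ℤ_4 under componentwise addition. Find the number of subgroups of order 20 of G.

|G| = 40 and 20 | 40, so subgroups of order 20 are possible by Lagrange.
The subgroups of order 20 are: {(0,0), (0,1), (0,2), (0,3), (2,0), (2,1), (2,2), (2,3), (4,0), (4,1), (4,2), (4,3), (6,0), (6,1), (6,2), (6,3), (8,0), (8,1), (8,2), (8,3)}; {(0,0), (0,2), (1,0), (1,2), (2,0), (2,2), (3,0), (3,2), (4,0), (4,2), (5,0), (5,2), (6,0), (6,2), (7,0), (7,2), (8,0), (8,2), (9,0), (9,2)}; {(0,0), (0,2), (1,1), (1,3), (2,0), (2,2), (3,1), (3,3), (4,0), (4,2), (5,1), (5,3), (6,0), (6,2), (7,1), (7,3), (8,0), (8,2), (9,1), (9,3)}.
So G has 3 subgroups of order 20.

3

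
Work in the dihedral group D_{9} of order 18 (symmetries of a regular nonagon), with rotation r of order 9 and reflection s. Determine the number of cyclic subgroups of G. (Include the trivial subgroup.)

12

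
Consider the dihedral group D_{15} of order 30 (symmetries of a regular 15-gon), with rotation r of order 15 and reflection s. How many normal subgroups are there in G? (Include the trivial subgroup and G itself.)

5

G has 28 subgroups. Checking conjugation-invariance by order — order 1: 1/1 normal; order 2: 0/15 normal; order 3: 1/1 normal; order 5: 1/1 normal; order 6: 0/5 normal; order 10: 0/3 normal; order 15: 1/1 normal; order 30: 1/1 normal.
Total normal subgroups: 5.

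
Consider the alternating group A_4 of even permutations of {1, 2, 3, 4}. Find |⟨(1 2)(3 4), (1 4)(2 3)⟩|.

|⟨(1 2)(3 4)⟩| = 2 and |⟨(1 4)(2 3)⟩| = 2, so |H| is a multiple of lcm(2, 2) = 2 and divides |G| = 12.
Closing under the operation: H = {e, (1 2)(3 4), (1 3)(2 4), (1 4)(2 3)}, so |H| = 4.

4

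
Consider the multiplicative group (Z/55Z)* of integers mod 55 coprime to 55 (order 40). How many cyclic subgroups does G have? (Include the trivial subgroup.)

12

Each element a generates a cyclic subgroup ⟨a⟩; distinct elements may generate the same one (a cyclic group of order d has φ(d) generators).
Cyclic subgroups by order — order 1: 1; order 2: 3; order 4: 2; order 5: 1; order 10: 3; order 20: 2.
Total: 12.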